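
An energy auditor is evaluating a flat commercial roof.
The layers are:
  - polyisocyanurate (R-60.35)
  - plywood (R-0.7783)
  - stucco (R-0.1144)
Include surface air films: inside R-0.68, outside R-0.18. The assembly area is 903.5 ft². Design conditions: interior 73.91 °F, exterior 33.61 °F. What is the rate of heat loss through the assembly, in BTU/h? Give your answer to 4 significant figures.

R_total = 0.68 + 60.35 + 0.7783 + 0.1144 + 0.18 = 62.103 ft²·°F·h/BTU
Q = A·ΔT/R = 903.5 × (73.91 − 33.61) / 62.103 = 586.3 BTU/h

586.3 BTU/h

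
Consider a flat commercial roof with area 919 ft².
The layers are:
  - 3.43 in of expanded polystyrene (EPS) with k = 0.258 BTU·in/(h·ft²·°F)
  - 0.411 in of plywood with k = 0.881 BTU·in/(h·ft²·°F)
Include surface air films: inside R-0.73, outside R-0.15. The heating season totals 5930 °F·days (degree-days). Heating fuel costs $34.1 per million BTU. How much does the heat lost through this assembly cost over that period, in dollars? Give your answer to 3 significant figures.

305 dollars

3.43/0.258 = 13.29
0.411/0.881 = 0.4665
R_total = 0.73 + 13.29 + 0.4665 + 0.15 = 14.64 ft²·°F·h/BTU
E = A × HDD × 24 / R = 919 × 5930 × 24 / 14.64 = 8933000 BTU
Cost = 8933000/10⁶ × 34.1 = $304.6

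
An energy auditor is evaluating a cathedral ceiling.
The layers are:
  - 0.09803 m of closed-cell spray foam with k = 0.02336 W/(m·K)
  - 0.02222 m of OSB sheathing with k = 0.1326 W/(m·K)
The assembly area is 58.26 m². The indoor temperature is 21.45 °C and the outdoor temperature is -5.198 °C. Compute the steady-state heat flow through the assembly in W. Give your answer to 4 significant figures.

0.09803/0.02336 = 4.1965
0.02222/0.1326 = 0.16757
R_total = 4.1965 + 0.16757 = 4.3641 m²·K/W
Q = A·ΔT/R = 58.26 × (21.45 − (-5.198)) / 4.3641 = 355.75 W

355.7 W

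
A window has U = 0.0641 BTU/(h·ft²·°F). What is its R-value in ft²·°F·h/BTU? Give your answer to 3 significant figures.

15.6 ft²·°F·h/BTU

R = 1/U = 1/0.0641 = 15.6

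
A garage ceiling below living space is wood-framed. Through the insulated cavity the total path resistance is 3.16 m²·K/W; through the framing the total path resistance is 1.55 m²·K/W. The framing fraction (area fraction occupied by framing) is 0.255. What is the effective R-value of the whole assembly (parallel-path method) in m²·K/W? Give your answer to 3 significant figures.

U_eff = 0.745/3.16 + 0.255/1.55 = 0.2358 + 0.1645 = 0.4003
R_eff = 1/U_eff = 2.498 m²·K/W

2.50 m²·K/W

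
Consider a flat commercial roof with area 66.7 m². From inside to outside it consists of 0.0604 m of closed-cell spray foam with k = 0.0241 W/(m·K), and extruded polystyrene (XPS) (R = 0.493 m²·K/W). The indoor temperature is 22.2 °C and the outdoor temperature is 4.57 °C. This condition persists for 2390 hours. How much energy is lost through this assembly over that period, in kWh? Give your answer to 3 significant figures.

937 kWh

0.0604/0.0241 = 2.506
R_total = 2.506 + 0.493 = 2.999 m²·K/W
Q = 66.7 × (22.2 − 4.57) / 2.999 = 392.1 W
E = 392.1 W × 2390 h / 1000 = 937.1 kWh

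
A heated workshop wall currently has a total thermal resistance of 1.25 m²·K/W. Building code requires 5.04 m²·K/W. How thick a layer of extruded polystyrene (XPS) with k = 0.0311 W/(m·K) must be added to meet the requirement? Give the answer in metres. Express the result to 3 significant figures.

0.118 m

ΔR = 5.04 − 1.25 = 3.79 m²·K/W
L = ΔR × k = 3.79 × 0.0311 = 0.1179 m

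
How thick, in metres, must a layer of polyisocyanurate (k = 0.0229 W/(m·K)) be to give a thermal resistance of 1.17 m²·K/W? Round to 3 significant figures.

L = R·k = 1.17 × 0.0229 = 0.02679 m

0.0268 m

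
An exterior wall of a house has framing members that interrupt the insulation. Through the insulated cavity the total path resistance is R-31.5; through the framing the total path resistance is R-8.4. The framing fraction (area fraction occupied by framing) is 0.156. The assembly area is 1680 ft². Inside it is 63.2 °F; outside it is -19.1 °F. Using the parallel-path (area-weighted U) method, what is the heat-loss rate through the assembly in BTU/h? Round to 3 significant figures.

6270 BTU/h

U_eff = 0.844/31.5 + 0.156/8.4 = 0.02679 + 0.01857 = 0.04537
R_eff = 1/U_eff = 22.04 ft²·°F·h/BTU
Q = 1680 × (63.2 − (-19.1)) / 22.04 = 6272 BTU/h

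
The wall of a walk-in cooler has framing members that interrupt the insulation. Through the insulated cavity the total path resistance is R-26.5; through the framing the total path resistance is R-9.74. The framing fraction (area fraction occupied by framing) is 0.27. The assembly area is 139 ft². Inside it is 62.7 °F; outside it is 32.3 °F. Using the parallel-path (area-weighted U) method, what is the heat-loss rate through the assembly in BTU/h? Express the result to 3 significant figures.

U_eff = 0.73/26.5 + 0.27/9.74 = 0.02755 + 0.02772 = 0.05527
R_eff = 1/U_eff = 18.09 ft²·°F·h/BTU
Q = 139 × (62.7 − 32.3) / 18.09 = 233.5 BTU/h

234 BTU/h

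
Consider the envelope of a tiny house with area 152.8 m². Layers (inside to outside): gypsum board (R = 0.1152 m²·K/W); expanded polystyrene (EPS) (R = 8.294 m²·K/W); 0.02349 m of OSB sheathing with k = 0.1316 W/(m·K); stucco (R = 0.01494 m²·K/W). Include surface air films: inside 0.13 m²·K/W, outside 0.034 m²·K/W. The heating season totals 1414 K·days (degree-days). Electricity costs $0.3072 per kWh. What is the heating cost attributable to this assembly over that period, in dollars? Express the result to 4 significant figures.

181.7 dollars

0.02349/0.1316 = 0.1785
R_total = 0.13 + 0.1152 + 8.294 + 0.1785 + 0.01494 + 0.034 = 8.7666 m²·K/W
E = A × HDD × 24 / R / 1000 = 152.8 × 1414 × 24 / 8.7666 / 1000 = 591.49 kWh
Cost = 591.49 × 0.3072 = $181.71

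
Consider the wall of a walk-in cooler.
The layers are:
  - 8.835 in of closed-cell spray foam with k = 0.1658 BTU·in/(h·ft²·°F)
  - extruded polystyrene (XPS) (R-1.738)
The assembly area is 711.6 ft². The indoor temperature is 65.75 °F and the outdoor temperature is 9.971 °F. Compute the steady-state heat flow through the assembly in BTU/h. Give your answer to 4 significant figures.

8.835/0.1658 = 53.287
R_total = 53.287 + 1.738 = 55.025 ft²·°F·h/BTU
Q = A·ΔT/R = 711.6 × (65.75 − 9.971) / 55.025 = 721.35 BTU/h

721.3 BTU/h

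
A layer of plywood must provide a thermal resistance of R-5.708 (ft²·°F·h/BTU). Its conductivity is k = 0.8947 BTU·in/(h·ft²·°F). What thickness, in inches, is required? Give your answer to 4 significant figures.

5.107 in

L = R × k = 5.708 × 0.8947 = 5.1069 in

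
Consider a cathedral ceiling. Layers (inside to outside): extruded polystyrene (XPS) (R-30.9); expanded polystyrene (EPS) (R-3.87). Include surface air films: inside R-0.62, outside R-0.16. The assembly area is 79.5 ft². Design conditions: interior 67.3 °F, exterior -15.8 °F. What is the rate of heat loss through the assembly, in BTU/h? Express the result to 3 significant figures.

186 BTU/h

R_total = 0.62 + 30.9 + 3.87 + 0.16 = 35.55 ft²·°F·h/BTU
Q = A·ΔT/R = 79.5 × (67.3 − (-15.8)) / 35.55 = 185.8 BTU/h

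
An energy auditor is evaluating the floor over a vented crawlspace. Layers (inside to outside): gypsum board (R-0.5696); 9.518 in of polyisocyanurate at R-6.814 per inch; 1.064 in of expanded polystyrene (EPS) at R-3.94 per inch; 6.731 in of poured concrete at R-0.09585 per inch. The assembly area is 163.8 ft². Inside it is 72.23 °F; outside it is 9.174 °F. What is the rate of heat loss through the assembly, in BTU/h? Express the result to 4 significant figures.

9.518 × 6.814 = 64.856
1.064 × 3.94 = 4.1922
6.731 × 0.09585 = 0.64517
R_total = 0.5696 + 64.856 + 4.1922 + 0.64517 = 70.263 ft²·°F·h/BTU
Q = A·ΔT/R = 163.8 × (72.23 − 9.174) / 70.263 = 147 BTU/h

147.0 BTU/h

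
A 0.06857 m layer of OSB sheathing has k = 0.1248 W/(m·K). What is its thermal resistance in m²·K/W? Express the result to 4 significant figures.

R = L/k = 0.06857/0.1248 = 0.54944 m²·K/W

0.5494 m²·K/W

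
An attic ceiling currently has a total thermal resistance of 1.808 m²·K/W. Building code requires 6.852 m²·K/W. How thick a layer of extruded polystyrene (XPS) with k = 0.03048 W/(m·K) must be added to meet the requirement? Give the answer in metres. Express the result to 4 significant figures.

0.1537 m

ΔR = 6.852 − 1.808 = 5.044 m²·K/W
L = ΔR × k = 5.044 × 0.03048 = 0.15374 m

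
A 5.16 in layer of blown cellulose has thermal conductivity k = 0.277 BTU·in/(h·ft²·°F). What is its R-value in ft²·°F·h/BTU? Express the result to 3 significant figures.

18.6 ft²·°F·h/BTU

R = L/k = 5.16/0.277 = 18.63 ft²·°F·h/BTU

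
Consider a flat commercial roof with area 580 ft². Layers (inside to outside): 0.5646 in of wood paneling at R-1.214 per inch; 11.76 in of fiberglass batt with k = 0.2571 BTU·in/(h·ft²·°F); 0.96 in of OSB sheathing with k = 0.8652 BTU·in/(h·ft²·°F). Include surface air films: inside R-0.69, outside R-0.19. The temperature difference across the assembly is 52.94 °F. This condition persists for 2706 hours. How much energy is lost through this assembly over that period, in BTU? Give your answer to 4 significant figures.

0.5646 × 1.214 = 0.68542
11.76/0.2571 = 45.741
0.96/0.8652 = 1.1096
R_total = 0.69 + 0.68542 + 45.741 + 1.1096 + 0.19 = 48.416 ft²·°F·h/BTU
Q = 580 × 52.94 / 48.416 = 634.2 BTU/h
E = 634.2 × 2706 = 1716100 BTU

1716000 BTU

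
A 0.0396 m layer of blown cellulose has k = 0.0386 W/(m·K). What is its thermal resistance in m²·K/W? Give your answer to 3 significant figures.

1.03 m²·K/W

R = L/k = 0.0396/0.0386 = 1.026 m²·K/W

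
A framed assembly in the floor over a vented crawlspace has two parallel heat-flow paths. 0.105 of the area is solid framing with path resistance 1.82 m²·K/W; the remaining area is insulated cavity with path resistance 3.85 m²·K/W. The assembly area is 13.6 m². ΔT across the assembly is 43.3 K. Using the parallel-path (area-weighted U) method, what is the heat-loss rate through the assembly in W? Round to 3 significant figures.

U_eff = 0.895/3.85 + 0.105/1.82 = 0.2325 + 0.05769 = 0.2902
R_eff = 1/U_eff = 3.446 m²·K/W
Q = 13.6 × 43.3 / 3.446 = 170.9 W

171 W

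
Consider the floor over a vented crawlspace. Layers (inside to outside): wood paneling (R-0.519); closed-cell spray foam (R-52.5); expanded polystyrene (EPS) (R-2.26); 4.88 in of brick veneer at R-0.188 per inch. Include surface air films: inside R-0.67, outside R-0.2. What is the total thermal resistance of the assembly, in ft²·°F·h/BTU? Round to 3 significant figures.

4.88 × 0.188 = 0.9174
R_total = 0.67 + 0.519 + 52.5 + 2.26 + 0.9174 + 0.2 = 57.07 ft²·°F·h/BTU

57.1 ft²·°F·h/BTU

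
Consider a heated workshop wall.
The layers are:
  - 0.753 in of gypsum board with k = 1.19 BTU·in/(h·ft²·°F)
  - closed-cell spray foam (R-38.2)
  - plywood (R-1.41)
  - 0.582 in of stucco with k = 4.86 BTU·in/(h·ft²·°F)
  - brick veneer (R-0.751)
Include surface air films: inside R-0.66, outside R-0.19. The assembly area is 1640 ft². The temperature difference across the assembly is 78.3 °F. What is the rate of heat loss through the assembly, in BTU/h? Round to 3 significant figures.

0.753/1.19 = 0.6328
0.582/4.86 = 0.1198
R_total = 0.66 + 0.6328 + 38.2 + 1.41 + 0.1198 + 0.751 + 0.19 = 41.96 ft²·°F·h/BTU
Q = A·ΔT/R = 1640 × 78.3 / 41.96 = 3060 BTU/h

3060 BTU/h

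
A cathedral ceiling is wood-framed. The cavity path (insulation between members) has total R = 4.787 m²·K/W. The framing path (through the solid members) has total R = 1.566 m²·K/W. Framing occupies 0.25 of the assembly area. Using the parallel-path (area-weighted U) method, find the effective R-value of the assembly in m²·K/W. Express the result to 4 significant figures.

U_eff = 0.75/4.787 + 0.25/1.566 = 0.15667 + 0.15964 = 0.31632
R_eff = 1/U_eff = 3.1614 m²·K/W

3.161 m²·K/W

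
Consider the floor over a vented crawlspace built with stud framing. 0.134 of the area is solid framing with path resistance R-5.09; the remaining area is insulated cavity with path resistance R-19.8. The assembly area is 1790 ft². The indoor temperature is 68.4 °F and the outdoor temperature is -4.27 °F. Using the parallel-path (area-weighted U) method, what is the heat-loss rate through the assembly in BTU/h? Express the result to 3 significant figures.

9110 BTU/h

U_eff = 0.866/19.8 + 0.134/5.09 = 0.04374 + 0.02633 = 0.07006
R_eff = 1/U_eff = 14.27 ft²·°F·h/BTU
Q = 1790 × (68.4 − (-4.27)) / 14.27 = 9114 BTU/h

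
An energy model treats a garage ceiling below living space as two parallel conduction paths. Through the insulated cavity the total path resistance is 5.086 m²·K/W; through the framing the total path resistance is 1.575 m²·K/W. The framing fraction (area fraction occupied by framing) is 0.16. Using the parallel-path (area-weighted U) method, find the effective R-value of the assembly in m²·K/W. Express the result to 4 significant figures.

U_eff = 0.84/5.086 + 0.16/1.575 = 0.16516 + 0.10159 = 0.26675
R_eff = 1/U_eff = 3.7489 m²·K/W

3.749 m²·K/W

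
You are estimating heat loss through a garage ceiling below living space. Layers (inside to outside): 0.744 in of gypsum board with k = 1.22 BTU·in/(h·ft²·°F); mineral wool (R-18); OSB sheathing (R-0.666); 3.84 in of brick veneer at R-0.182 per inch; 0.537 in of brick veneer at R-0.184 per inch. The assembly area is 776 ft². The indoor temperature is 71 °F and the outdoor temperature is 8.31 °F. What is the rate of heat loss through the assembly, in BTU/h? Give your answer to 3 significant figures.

2420 BTU/h

0.744/1.22 = 0.6098
3.84 × 0.182 = 0.6989
0.537 × 0.184 = 0.09881
R_total = 0.6098 + 18 + 0.666 + 0.6989 + 0.09881 = 20.07 ft²·°F·h/BTU
Q = A·ΔT/R = 776 × (71 − 8.31) / 20.07 = 2423 BTU/h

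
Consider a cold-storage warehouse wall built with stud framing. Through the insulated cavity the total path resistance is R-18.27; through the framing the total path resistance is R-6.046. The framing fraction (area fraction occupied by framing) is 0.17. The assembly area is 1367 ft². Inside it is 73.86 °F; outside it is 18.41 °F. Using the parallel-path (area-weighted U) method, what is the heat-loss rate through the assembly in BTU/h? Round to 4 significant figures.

5575 BTU/h

U_eff = 0.83/18.27 + 0.17/6.046 = 0.04543 + 0.028118 = 0.073547
R_eff = 1/U_eff = 13.597 ft²·°F·h/BTU
Q = 1367 × (73.86 − 18.41) / 13.597 = 5574.9 BTU/h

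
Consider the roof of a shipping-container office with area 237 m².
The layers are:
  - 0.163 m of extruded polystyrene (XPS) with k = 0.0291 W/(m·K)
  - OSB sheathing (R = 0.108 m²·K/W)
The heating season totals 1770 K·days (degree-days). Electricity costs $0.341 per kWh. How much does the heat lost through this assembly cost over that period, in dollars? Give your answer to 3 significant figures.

0.163/0.0291 = 5.601
R_total = 5.601 + 0.108 = 5.709 m²·K/W
E = A × HDD × 24 / R / 1000 = 237 × 1770 × 24 / 5.709 / 1000 = 1763 kWh
Cost = 1763 × 0.341 = $601.3

601 dollars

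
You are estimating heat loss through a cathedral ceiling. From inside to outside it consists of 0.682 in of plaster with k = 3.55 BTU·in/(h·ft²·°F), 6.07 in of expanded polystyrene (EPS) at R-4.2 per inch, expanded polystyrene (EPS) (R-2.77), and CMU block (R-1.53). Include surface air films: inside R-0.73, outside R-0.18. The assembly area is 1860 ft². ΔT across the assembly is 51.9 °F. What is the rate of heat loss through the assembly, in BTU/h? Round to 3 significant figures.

0.682/3.55 = 0.1921
6.07 × 4.2 = 25.49
R_total = 0.73 + 0.1921 + 25.49 + 2.77 + 1.53 + 0.18 = 30.9 ft²·°F·h/BTU
Q = A·ΔT/R = 1860 × 51.9 / 30.9 = 3124 BTU/h

3120 BTU/h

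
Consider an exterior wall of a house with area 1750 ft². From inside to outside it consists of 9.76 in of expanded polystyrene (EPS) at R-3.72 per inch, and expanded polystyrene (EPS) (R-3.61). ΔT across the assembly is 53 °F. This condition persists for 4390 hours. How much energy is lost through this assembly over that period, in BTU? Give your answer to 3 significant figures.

10200000 BTU

9.76 × 3.72 = 36.31
R_total = 36.31 + 3.61 = 39.92 ft²·°F·h/BTU
Q = 1750 × 53 / 39.92 = 2324 BTU/h
E = 2324 × 4390 = 10200000 BTU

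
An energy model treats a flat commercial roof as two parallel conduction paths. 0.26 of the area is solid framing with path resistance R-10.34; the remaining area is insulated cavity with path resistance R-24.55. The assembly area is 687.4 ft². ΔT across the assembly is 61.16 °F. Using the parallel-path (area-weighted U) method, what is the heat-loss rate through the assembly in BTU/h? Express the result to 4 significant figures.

2324 BTU/h

U_eff = 0.74/24.55 + 0.26/10.34 = 0.030143 + 0.025145 = 0.055288
R_eff = 1/U_eff = 18.087 ft²·°F·h/BTU
Q = 687.4 × 61.16 / 18.087 = 2324.4 BTU/h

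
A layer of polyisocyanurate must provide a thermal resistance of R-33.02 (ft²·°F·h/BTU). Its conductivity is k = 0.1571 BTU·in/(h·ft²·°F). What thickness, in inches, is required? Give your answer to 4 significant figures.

L = R × k = 33.02 × 0.1571 = 5.1874 in

5.187 in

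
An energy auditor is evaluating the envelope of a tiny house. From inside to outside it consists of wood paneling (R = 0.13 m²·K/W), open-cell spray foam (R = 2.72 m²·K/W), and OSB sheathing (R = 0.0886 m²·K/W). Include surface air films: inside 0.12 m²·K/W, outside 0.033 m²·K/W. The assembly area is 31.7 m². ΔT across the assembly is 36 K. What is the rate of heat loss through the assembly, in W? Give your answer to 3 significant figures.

369 W

R_total = 0.12 + 0.13 + 2.72 + 0.0886 + 0.033 = 3.092 m²·K/W
Q = A·ΔT/R = 31.7 × 36 / 3.092 = 369.1 W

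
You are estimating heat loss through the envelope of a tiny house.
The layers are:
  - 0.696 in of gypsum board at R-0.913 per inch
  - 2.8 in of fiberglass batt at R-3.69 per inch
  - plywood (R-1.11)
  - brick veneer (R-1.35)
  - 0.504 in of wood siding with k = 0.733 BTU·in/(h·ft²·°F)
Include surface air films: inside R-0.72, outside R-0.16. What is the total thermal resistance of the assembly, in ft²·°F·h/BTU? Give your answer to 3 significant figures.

0.696 × 0.913 = 0.6354
2.8 × 3.69 = 10.33
0.504/0.733 = 0.6876
R_total = 0.72 + 0.6354 + 10.33 + 1.11 + 1.35 + 0.6876 + 0.16 = 15 ft²·°F·h/BTU

15.0 ft²·°F·h/BTU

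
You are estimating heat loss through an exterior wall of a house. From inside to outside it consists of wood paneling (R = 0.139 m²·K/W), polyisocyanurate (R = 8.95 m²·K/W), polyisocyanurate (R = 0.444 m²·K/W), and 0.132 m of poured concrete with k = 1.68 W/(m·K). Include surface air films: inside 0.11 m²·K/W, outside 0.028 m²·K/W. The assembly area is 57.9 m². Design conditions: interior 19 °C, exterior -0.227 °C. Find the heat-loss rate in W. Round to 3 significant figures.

114 W

0.132/1.68 = 0.07857
R_total = 0.11 + 0.139 + 8.95 + 0.444 + 0.07857 + 0.028 = 9.75 m²·K/W
Q = A·ΔT/R = 57.9 × (19 − (-0.227)) / 9.75 = 114.2 W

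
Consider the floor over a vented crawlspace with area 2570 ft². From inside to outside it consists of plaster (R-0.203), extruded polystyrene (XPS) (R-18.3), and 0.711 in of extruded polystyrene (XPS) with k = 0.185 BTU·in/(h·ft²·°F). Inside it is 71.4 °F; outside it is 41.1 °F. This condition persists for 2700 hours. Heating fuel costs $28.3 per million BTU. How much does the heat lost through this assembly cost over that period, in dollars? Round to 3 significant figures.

0.711/0.185 = 3.843
R_total = 0.203 + 18.3 + 3.843 = 22.35 ft²·°F·h/BTU
Q = 2570 × (71.4 − 41.1) / 22.35 = 3485 BTU/h
E = 3485 × 2700 = 9409000 BTU
Cost = 9409000/10⁶ × 28.3 = $266.3

266 dollars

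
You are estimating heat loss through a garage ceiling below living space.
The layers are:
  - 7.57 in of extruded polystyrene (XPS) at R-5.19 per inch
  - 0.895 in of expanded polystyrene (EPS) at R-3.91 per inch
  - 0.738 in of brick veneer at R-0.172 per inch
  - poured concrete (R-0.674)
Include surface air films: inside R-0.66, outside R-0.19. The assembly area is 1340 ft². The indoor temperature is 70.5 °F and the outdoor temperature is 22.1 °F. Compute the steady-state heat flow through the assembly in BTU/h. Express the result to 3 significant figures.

7.57 × 5.19 = 39.29
0.895 × 3.91 = 3.499
0.738 × 0.172 = 0.1269
R_total = 0.66 + 39.29 + 3.499 + 0.1269 + 0.674 + 0.19 = 44.44 ft²·°F·h/BTU
Q = A·ΔT/R = 1340 × (70.5 − 22.1) / 44.44 = 1459 BTU/h

1460 BTU/h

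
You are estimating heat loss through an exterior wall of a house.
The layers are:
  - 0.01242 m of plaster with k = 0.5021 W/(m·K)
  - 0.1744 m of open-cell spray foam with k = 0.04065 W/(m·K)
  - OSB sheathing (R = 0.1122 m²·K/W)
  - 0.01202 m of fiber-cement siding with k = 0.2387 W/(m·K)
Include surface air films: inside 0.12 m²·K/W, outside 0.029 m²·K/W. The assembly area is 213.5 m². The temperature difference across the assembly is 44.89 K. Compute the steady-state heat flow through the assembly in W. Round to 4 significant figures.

2072 W

0.01242/0.5021 = 0.024736
0.1744/0.04065 = 4.2903
0.01202/0.2387 = 0.050356
R_total = 0.12 + 0.024736 + 4.2903 + 0.1122 + 0.050356 + 0.029 = 4.6266 m²·K/W
Q = A·ΔT/R = 213.5 × 44.89 / 4.6266 = 2071.5 W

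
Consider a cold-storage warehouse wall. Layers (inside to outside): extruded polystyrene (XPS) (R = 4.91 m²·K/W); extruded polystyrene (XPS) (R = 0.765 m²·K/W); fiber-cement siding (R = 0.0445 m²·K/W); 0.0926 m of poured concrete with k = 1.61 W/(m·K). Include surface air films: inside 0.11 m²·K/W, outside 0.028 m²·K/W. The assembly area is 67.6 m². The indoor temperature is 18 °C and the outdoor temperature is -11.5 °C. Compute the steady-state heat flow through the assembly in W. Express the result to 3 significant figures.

337 W

0.0926/1.61 = 0.05752
R_total = 0.11 + 4.91 + 0.765 + 0.0445 + 0.05752 + 0.028 = 5.915 m²·K/W
Q = A·ΔT/R = 67.6 × (18 − (-11.5)) / 5.915 = 337.1 W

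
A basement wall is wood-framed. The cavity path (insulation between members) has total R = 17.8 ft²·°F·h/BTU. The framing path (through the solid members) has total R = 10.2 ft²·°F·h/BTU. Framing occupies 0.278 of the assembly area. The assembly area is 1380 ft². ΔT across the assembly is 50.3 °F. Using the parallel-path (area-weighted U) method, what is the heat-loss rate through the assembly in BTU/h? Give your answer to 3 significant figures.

U_eff = 0.722/17.8 + 0.278/10.2 = 0.04056 + 0.02725 = 0.06782
R_eff = 1/U_eff = 14.75 ft²·°F·h/BTU
Q = 1380 × 50.3 / 14.75 = 4707 BTU/h

4710 BTU/h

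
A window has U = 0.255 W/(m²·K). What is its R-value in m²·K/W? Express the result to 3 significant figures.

3.92 m²·K/W

R = 1/U = 1/0.255 = 3.922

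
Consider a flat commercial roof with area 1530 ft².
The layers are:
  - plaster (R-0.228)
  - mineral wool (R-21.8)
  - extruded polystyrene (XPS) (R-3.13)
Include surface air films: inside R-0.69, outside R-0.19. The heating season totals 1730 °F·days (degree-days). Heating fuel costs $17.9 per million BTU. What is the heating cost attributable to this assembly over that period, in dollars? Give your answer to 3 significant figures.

R_total = 0.69 + 0.228 + 21.8 + 3.13 + 0.19 = 26.04 ft²·°F·h/BTU
E = A × HDD × 24 / R = 1530 × 1730 × 24 / 26.04 = 2440000 BTU
Cost = 2440000/10⁶ × 17.9 = $43.67

43.7 dollars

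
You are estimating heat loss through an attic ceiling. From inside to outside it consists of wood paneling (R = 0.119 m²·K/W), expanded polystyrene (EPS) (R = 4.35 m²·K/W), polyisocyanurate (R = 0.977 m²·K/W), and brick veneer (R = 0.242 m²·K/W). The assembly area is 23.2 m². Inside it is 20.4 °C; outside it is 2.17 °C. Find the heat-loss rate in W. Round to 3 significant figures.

R_total = 0.119 + 4.35 + 0.977 + 0.242 = 5.688 m²·K/W
Q = A·ΔT/R = 23.2 × (20.4 − 2.17) / 5.688 = 74.36 W

74.4 W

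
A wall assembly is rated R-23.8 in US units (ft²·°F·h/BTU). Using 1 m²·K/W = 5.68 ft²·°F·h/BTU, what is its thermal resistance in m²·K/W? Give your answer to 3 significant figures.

4.19 m²·K/W

R_SI = 23.8/5.68 = 4.19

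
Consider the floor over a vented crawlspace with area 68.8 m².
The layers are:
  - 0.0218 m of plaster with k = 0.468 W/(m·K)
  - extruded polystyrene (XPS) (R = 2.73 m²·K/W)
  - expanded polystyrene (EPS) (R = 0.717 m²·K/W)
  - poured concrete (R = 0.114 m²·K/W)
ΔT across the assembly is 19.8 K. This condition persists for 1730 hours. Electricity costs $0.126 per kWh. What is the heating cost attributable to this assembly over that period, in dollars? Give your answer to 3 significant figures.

0.0218/0.468 = 0.04658
R_total = 0.04658 + 2.73 + 0.717 + 0.114 = 3.608 m²·K/W
Q = 68.8 × 19.8 / 3.608 = 377.6 W
E = 377.6 W × 1730 h / 1000 = 653.3 kWh
Cost = 653.3 × 0.126 = $82.31

82.3 dollars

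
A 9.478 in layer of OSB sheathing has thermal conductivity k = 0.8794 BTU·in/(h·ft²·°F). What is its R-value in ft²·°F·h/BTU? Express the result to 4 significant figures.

R = L/k = 9.478/0.8794 = 10.778 ft²·°F·h/BTU

10.78 ft²·°F·h/BTU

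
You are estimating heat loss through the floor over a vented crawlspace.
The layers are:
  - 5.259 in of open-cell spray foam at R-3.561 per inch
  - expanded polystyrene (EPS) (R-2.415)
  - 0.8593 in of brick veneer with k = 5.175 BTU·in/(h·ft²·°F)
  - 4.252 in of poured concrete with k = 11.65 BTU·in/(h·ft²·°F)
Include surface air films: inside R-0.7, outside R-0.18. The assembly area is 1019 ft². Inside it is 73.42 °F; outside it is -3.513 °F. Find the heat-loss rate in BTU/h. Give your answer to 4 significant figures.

5.259 × 3.561 = 18.727
0.8593/5.175 = 0.16605
4.252/11.65 = 0.36498
R_total = 0.7 + 18.727 + 2.415 + 0.16605 + 0.36498 + 0.18 = 22.553 ft²·°F·h/BTU
Q = A·ΔT/R = 1019 × (73.42 − (-3.513)) / 22.553 = 3476 BTU/h

3476 BTU/h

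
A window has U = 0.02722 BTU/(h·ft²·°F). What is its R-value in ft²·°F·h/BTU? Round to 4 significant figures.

R = 1/U = 1/0.02722 = 36.738

36.74 ft²·°F·h/BTU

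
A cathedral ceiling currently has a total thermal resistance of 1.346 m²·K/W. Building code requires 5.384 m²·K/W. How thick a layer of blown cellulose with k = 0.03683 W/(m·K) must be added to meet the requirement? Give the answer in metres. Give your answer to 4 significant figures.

0.1487 m

ΔR = 5.384 − 1.346 = 4.038 m²·K/W
L = ΔR × k = 4.038 × 0.03683 = 0.14872 m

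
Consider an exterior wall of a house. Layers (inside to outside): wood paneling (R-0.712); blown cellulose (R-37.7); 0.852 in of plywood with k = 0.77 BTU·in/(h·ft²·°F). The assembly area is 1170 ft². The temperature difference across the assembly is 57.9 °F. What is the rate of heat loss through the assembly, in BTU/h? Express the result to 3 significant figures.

0.852/0.77 = 1.106
R_total = 0.712 + 37.7 + 1.106 = 39.52 ft²·°F·h/BTU
Q = A·ΔT/R = 1170 × 57.9 / 39.52 = 1714 BTU/h

1710 BTU/h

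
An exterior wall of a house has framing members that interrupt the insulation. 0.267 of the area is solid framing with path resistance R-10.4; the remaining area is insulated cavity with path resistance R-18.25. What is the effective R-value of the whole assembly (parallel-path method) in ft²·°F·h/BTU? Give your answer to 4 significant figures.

15.19 ft²·°F·h/BTU

U_eff = 0.733/18.25 + 0.267/10.4 = 0.040164 + 0.025673 = 0.065837
R_eff = 1/U_eff = 15.189 ft²·°F·h/BTU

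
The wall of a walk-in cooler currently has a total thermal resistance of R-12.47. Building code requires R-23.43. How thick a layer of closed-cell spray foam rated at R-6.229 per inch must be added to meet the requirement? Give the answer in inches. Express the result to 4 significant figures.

1.760 in

ΔR = 23.43 − 12.47 = 10.96 ft²·°F·h/BTU
L = ΔR / (R/in) = 10.96/6.229 = 1.7595 in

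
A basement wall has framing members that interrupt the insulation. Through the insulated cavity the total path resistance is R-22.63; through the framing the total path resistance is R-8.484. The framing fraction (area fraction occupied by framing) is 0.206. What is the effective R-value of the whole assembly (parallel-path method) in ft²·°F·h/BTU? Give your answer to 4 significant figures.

16.84 ft²·°F·h/BTU

U_eff = 0.794/22.63 + 0.206/8.484 = 0.035086 + 0.024281 = 0.059367
R_eff = 1/U_eff = 16.844 ft²·°F·h/BTU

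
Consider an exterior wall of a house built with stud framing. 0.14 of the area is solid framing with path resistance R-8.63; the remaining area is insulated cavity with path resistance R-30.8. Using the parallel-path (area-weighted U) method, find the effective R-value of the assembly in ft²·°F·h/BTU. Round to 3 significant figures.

U_eff = 0.86/30.8 + 0.14/8.63 = 0.02792 + 0.01622 = 0.04414
R_eff = 1/U_eff = 22.65 ft²·°F·h/BTU

22.7 ft²·°F·h/BTU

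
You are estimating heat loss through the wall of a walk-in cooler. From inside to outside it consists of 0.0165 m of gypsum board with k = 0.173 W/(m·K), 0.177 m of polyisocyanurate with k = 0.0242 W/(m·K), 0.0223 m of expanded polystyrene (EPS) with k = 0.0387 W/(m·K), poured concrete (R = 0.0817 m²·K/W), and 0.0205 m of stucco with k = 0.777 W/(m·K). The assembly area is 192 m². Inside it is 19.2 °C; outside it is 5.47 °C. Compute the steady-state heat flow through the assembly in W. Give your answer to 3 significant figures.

0.0165/0.173 = 0.09538
0.177/0.0242 = 7.314
0.0223/0.0387 = 0.5762
0.0205/0.777 = 0.02638
R_total = 0.09538 + 7.314 + 0.5762 + 0.0817 + 0.02638 = 8.094 m²·K/W
Q = A·ΔT/R = 192 × (19.2 − 5.47) / 8.094 = 325.7 W

326 W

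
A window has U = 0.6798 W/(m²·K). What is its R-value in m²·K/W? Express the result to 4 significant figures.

1.471 m²·K/W

R = 1/U = 1/0.6798 = 1.471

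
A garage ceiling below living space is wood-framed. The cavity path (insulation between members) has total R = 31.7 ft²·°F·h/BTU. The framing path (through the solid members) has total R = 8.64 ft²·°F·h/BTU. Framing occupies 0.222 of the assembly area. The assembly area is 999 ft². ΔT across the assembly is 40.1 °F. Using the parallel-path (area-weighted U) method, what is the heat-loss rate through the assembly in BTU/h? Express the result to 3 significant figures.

U_eff = 0.778/31.7 + 0.222/8.64 = 0.02454 + 0.02569 = 0.05024
R_eff = 1/U_eff = 19.91 ft²·°F·h/BTU
Q = 999 × 40.1 / 19.91 = 2012 BTU/h

2010 BTU/h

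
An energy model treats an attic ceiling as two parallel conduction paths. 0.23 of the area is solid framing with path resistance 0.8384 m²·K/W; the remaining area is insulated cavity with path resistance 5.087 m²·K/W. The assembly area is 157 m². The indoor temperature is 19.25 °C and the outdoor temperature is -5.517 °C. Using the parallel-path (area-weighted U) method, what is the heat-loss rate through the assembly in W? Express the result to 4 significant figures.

U_eff = 0.77/5.087 + 0.23/0.8384 = 0.15137 + 0.27433 = 0.4257
R_eff = 1/U_eff = 2.3491 m²·K/W
Q = 157 × (19.25 − (-5.517)) / 2.3491 = 1655.3 W

1655 W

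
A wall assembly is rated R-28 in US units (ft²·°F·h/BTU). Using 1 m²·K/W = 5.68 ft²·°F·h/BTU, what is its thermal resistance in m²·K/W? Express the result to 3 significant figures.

R_SI = 28/5.68 = 4.93

4.93 m²·K/W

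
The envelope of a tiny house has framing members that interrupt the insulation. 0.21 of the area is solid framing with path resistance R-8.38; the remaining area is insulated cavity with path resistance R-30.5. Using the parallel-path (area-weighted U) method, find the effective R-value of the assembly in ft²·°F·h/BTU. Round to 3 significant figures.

19.6 ft²·°F·h/BTU

U_eff = 0.79/30.5 + 0.21/8.38 = 0.0259 + 0.02506 = 0.05096
R_eff = 1/U_eff = 19.62 ft²·°F·h/BTU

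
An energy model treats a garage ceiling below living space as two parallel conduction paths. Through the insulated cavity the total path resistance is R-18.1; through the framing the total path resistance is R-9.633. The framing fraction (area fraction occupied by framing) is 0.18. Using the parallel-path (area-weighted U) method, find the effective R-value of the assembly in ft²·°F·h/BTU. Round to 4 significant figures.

15.63 ft²·°F·h/BTU

U_eff = 0.82/18.1 + 0.18/9.633 = 0.045304 + 0.018686 = 0.06399
R_eff = 1/U_eff = 15.628 ft²·°F·h/BTU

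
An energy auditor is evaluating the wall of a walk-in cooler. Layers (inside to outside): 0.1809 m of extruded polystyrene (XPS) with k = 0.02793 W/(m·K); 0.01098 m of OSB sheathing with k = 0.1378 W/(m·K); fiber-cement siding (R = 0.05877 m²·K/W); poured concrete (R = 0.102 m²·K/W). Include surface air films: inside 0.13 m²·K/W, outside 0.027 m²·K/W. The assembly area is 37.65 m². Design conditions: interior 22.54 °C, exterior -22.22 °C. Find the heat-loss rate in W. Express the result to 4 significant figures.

245.1 W

0.1809/0.02793 = 6.4769
0.01098/0.1378 = 0.079681
R_total = 0.13 + 6.4769 + 0.079681 + 0.05877 + 0.102 + 0.027 = 6.8744 m²·K/W
Q = A·ΔT/R = 37.65 × (22.54 − (-22.22)) / 6.8744 = 245.14 W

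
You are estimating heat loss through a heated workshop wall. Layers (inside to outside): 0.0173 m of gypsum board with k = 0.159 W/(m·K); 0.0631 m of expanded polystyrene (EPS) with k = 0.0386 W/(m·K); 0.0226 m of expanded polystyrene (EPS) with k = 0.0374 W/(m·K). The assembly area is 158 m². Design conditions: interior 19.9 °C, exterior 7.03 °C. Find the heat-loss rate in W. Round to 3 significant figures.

866 W

0.0173/0.159 = 0.1088
0.0631/0.0386 = 1.635
0.0226/0.0374 = 0.6043
R_total = 0.1088 + 1.635 + 0.6043 = 2.348 m²·K/W
Q = A·ΔT/R = 158 × (19.9 − 7.03) / 2.348 = 866.1 W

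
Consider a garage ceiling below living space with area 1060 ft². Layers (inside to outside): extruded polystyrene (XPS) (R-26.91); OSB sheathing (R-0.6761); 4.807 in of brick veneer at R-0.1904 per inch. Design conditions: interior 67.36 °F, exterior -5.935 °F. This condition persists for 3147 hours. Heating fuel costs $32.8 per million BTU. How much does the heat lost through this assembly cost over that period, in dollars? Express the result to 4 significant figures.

281.4 dollars

4.807 × 0.1904 = 0.91525
R_total = 26.91 + 0.6761 + 0.91525 = 28.501 ft²·°F·h/BTU
Q = 1060 × (67.36 − (-5.935)) / 28.501 = 2725.9 BTU/h
E = 2725.9 × 3147 = 8578500 BTU
Cost = 8578500/10⁶ × 32.8 = $281.37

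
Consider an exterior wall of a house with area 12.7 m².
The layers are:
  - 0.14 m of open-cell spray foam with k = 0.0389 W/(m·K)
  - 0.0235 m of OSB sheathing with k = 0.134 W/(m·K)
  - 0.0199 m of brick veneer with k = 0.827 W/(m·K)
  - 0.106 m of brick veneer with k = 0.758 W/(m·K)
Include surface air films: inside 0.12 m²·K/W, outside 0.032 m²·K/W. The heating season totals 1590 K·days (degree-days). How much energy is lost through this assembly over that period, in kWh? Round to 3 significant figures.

0.14/0.0389 = 3.599
0.0235/0.134 = 0.1754
0.0199/0.827 = 0.02406
0.106/0.758 = 0.1398
R_total = 0.12 + 3.599 + 0.1754 + 0.02406 + 0.1398 + 0.032 = 4.09 m²·K/W
E = A × HDD × 24 / R / 1000 = 12.7 × 1590 × 24 / 4.09 / 1000 = 118.5 kWh

118 kWh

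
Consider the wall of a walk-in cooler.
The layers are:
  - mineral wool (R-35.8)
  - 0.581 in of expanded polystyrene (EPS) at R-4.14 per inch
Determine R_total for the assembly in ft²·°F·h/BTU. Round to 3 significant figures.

0.581 × 4.14 = 2.405
R_total = 35.8 + 2.405 = 38.21 ft²·°F·h/BTU

38.2 ft²·°F·h/BTU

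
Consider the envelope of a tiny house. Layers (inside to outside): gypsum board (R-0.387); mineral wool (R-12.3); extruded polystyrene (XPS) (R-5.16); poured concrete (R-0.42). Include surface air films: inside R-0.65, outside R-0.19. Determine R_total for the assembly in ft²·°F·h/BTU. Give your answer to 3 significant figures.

19.1 ft²·°F·h/BTU

R_total = 0.65 + 0.387 + 12.3 + 5.16 + 0.42 + 0.19 = 19.11 ft²·°F·h/BTU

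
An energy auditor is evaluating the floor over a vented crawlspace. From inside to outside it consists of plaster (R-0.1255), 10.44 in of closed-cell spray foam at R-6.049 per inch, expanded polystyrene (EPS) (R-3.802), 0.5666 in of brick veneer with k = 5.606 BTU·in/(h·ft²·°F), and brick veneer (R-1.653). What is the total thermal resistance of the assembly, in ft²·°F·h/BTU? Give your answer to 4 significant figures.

10.44 × 6.049 = 63.152
0.5666/5.606 = 0.10107
R_total = 0.1255 + 63.152 + 3.802 + 0.10107 + 1.653 = 68.833 ft²·°F·h/BTU

68.83 ft²·°F·h/BTU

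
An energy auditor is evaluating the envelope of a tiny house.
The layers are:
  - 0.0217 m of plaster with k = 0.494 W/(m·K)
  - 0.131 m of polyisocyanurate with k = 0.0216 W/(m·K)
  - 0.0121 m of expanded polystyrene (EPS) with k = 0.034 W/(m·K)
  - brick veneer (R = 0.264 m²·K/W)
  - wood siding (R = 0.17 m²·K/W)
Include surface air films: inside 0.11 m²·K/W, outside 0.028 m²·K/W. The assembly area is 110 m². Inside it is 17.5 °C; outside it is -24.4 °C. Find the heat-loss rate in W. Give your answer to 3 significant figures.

655 W

0.0217/0.494 = 0.04393
0.131/0.0216 = 6.065
0.0121/0.034 = 0.3559
R_total = 0.11 + 0.04393 + 6.065 + 0.3559 + 0.264 + 0.17 + 0.028 = 7.037 m²·K/W
Q = A·ΔT/R = 110 × (17.5 − (-24.4)) / 7.037 = 655 W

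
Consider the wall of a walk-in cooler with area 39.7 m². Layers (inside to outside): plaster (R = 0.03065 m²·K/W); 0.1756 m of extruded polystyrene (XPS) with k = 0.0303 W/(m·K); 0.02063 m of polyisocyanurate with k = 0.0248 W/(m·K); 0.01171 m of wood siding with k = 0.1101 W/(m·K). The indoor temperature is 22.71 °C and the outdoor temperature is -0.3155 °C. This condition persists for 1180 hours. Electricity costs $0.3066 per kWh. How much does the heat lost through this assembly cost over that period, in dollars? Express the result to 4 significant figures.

48.89 dollars

0.1756/0.0303 = 5.7954
0.02063/0.0248 = 0.83185
0.01171/0.1101 = 0.10636
R_total = 0.03065 + 5.7954 + 0.83185 + 0.10636 = 6.7642 m²·K/W
Q = 39.7 × (22.71 − (-0.3155)) / 6.7642 = 135.14 W
E = 135.14 W × 1180 h / 1000 = 159.46 kWh
Cost = 159.46 × 0.3066 = $48.892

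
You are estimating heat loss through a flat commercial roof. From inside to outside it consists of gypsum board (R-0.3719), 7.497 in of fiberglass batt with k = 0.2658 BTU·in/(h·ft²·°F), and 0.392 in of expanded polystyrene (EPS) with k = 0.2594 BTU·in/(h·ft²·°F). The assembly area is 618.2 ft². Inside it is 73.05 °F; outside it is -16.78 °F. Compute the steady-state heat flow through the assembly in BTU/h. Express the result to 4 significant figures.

7.497/0.2658 = 28.205
0.392/0.2594 = 1.5112
R_total = 0.3719 + 28.205 + 1.5112 = 30.088 ft²·°F·h/BTU
Q = A·ΔT/R = 618.2 × (73.05 − (-16.78)) / 30.088 = 1845.7 BTU/h

1846 BTU/h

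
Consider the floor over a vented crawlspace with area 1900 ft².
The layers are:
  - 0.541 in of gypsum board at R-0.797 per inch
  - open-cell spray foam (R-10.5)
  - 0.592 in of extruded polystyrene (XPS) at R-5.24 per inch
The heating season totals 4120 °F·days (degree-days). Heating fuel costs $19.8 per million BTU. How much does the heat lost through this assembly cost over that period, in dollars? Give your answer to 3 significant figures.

265 dollars

0.541 × 0.797 = 0.4312
0.592 × 5.24 = 3.102
R_total = 0.4312 + 10.5 + 3.102 = 14.03 ft²·°F·h/BTU
E = A × HDD × 24 / R = 1900 × 4120 × 24 / 14.03 = 13390000 BTU
Cost = 13390000/10⁶ × 19.8 = $265.1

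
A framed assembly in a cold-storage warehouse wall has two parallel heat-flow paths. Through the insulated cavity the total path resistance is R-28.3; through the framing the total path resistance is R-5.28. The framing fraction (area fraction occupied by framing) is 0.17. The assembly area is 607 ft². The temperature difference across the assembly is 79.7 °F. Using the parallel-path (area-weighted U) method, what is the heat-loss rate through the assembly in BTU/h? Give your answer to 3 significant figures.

2980 BTU/h

U_eff = 0.83/28.3 + 0.17/5.28 = 0.02933 + 0.0322 = 0.06153
R_eff = 1/U_eff = 16.25 ft²·°F·h/BTU
Q = 607 × 79.7 / 16.25 = 2976 BTU/h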